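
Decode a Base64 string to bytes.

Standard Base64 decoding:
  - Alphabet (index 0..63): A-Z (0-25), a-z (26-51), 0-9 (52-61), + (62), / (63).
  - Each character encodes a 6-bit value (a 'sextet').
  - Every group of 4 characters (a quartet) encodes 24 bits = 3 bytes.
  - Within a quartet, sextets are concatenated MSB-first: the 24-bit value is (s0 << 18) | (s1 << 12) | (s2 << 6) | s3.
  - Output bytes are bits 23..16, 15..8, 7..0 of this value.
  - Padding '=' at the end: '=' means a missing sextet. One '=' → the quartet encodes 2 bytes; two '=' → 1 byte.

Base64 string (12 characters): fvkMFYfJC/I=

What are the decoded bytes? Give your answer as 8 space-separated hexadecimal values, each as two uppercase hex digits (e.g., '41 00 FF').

Answer: 7E F9 0C 15 87 C9 0B F2

Derivation:
After char 0 ('f'=31): chars_in_quartet=1 acc=0x1F bytes_emitted=0
After char 1 ('v'=47): chars_in_quartet=2 acc=0x7EF bytes_emitted=0
After char 2 ('k'=36): chars_in_quartet=3 acc=0x1FBE4 bytes_emitted=0
After char 3 ('M'=12): chars_in_quartet=4 acc=0x7EF90C -> emit 7E F9 0C, reset; bytes_emitted=3
After char 4 ('F'=5): chars_in_quartet=1 acc=0x5 bytes_emitted=3
After char 5 ('Y'=24): chars_in_quartet=2 acc=0x158 bytes_emitted=3
After char 6 ('f'=31): chars_in_quartet=3 acc=0x561F bytes_emitted=3
After char 7 ('J'=9): chars_in_quartet=4 acc=0x1587C9 -> emit 15 87 C9, reset; bytes_emitted=6
After char 8 ('C'=2): chars_in_quartet=1 acc=0x2 bytes_emitted=6
After char 9 ('/'=63): chars_in_quartet=2 acc=0xBF bytes_emitted=6
After char 10 ('I'=8): chars_in_quartet=3 acc=0x2FC8 bytes_emitted=6
Padding '=': partial quartet acc=0x2FC8 -> emit 0B F2; bytes_emitted=8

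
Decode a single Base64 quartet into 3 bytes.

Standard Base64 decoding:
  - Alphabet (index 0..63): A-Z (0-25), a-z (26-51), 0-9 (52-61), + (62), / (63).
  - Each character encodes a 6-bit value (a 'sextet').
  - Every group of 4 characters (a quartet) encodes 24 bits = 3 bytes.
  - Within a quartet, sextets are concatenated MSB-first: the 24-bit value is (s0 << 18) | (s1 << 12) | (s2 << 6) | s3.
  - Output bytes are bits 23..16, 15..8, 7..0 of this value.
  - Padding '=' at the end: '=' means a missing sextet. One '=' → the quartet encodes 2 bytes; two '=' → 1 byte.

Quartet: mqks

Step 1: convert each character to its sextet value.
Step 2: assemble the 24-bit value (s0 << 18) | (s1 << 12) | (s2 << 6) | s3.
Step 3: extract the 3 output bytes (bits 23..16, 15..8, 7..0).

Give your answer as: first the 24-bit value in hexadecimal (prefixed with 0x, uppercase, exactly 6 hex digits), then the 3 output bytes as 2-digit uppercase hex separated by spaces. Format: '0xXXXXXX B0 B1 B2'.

Sextets: m=38, q=42, k=36, s=44
24-bit: (38<<18) | (42<<12) | (36<<6) | 44
      = 0x980000 | 0x02A000 | 0x000900 | 0x00002C
      = 0x9AA92C
Bytes: (v>>16)&0xFF=9A, (v>>8)&0xFF=A9, v&0xFF=2C

Answer: 0x9AA92C 9A A9 2C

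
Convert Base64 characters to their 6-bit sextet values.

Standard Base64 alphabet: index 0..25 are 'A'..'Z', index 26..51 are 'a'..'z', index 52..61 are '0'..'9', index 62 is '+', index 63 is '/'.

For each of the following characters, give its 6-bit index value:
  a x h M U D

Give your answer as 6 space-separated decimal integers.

Answer: 26 49 33 12 20 3

Derivation:
'a': a..z range, 26 + ord('a') − ord('a') = 26
'x': a..z range, 26 + ord('x') − ord('a') = 49
'h': a..z range, 26 + ord('h') − ord('a') = 33
'M': A..Z range, ord('M') − ord('A') = 12
'U': A..Z range, ord('U') − ord('A') = 20
'D': A..Z range, ord('D') − ord('A') = 3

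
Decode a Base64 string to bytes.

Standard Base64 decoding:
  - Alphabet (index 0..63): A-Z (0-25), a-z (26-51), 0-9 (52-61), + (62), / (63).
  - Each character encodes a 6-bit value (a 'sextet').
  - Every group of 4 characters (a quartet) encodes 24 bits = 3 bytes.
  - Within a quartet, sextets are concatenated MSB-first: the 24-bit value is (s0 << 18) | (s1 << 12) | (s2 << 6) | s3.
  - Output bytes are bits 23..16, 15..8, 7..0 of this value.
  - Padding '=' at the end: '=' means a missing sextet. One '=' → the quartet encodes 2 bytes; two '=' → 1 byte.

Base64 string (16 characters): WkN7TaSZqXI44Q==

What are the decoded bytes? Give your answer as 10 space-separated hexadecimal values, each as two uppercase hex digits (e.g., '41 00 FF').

After char 0 ('W'=22): chars_in_quartet=1 acc=0x16 bytes_emitted=0
After char 1 ('k'=36): chars_in_quartet=2 acc=0x5A4 bytes_emitted=0
After char 2 ('N'=13): chars_in_quartet=3 acc=0x1690D bytes_emitted=0
After char 3 ('7'=59): chars_in_quartet=4 acc=0x5A437B -> emit 5A 43 7B, reset; bytes_emitted=3
After char 4 ('T'=19): chars_in_quartet=1 acc=0x13 bytes_emitted=3
After char 5 ('a'=26): chars_in_quartet=2 acc=0x4DA bytes_emitted=3
After char 6 ('S'=18): chars_in_quartet=3 acc=0x13692 bytes_emitted=3
After char 7 ('Z'=25): chars_in_quartet=4 acc=0x4DA499 -> emit 4D A4 99, reset; bytes_emitted=6
After char 8 ('q'=42): chars_in_quartet=1 acc=0x2A bytes_emitted=6
After char 9 ('X'=23): chars_in_quartet=2 acc=0xA97 bytes_emitted=6
After char 10 ('I'=8): chars_in_quartet=3 acc=0x2A5C8 bytes_emitted=6
After char 11 ('4'=56): chars_in_quartet=4 acc=0xA97238 -> emit A9 72 38, reset; bytes_emitted=9
After char 12 ('4'=56): chars_in_quartet=1 acc=0x38 bytes_emitted=9
After char 13 ('Q'=16): chars_in_quartet=2 acc=0xE10 bytes_emitted=9
Padding '==': partial quartet acc=0xE10 -> emit E1; bytes_emitted=10

Answer: 5A 43 7B 4D A4 99 A9 72 38 E1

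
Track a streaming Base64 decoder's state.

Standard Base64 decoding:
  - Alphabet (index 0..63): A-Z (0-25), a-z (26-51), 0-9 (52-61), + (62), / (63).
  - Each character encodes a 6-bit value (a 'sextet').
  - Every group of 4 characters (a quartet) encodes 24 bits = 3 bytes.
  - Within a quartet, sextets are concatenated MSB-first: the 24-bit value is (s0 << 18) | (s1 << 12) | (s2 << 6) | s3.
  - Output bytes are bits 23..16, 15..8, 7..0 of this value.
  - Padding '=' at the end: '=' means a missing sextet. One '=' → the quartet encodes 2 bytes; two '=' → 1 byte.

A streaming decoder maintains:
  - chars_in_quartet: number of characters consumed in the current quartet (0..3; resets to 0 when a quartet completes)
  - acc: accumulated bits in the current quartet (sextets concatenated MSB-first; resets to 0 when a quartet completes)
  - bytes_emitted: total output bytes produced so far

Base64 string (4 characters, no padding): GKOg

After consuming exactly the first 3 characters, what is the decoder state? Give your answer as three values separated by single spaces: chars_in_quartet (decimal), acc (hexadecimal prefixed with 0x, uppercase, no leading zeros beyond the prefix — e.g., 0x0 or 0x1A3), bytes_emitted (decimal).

After char 0 ('G'=6): chars_in_quartet=1 acc=0x6 bytes_emitted=0
After char 1 ('K'=10): chars_in_quartet=2 acc=0x18A bytes_emitted=0
After char 2 ('O'=14): chars_in_quartet=3 acc=0x628E bytes_emitted=0

Answer: 3 0x628E 0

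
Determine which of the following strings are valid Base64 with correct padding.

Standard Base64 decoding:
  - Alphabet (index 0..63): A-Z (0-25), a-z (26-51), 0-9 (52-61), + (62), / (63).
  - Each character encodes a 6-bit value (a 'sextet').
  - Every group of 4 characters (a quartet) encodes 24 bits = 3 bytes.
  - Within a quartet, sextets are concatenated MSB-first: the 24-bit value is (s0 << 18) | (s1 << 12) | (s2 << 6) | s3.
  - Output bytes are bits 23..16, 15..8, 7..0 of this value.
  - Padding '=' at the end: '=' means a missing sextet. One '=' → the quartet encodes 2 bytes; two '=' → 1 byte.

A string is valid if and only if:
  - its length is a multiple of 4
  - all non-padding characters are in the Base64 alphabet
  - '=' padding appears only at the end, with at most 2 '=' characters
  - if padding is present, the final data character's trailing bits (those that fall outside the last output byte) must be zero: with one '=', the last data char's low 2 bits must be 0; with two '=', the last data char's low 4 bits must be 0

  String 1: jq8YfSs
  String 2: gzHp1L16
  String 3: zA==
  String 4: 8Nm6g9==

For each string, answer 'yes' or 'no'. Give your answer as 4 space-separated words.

Answer: no yes yes no

Derivation:
String 1: 'jq8YfSs' → invalid (len=7 not mult of 4)
String 2: 'gzHp1L16' → valid
String 3: 'zA==' → valid
String 4: '8Nm6g9==' → invalid (bad trailing bits)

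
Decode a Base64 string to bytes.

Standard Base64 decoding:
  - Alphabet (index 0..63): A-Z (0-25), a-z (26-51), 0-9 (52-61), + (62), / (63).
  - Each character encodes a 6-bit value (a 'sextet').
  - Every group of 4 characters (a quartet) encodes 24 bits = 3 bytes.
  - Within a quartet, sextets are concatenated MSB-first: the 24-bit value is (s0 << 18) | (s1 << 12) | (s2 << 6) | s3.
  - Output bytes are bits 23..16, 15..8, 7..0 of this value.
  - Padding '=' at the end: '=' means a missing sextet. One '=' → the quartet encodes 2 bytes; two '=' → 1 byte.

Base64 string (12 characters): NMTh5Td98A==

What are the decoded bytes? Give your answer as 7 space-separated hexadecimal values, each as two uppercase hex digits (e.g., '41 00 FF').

After char 0 ('N'=13): chars_in_quartet=1 acc=0xD bytes_emitted=0
After char 1 ('M'=12): chars_in_quartet=2 acc=0x34C bytes_emitted=0
After char 2 ('T'=19): chars_in_quartet=3 acc=0xD313 bytes_emitted=0
After char 3 ('h'=33): chars_in_quartet=4 acc=0x34C4E1 -> emit 34 C4 E1, reset; bytes_emitted=3
After char 4 ('5'=57): chars_in_quartet=1 acc=0x39 bytes_emitted=3
After char 5 ('T'=19): chars_in_quartet=2 acc=0xE53 bytes_emitted=3
After char 6 ('d'=29): chars_in_quartet=3 acc=0x394DD bytes_emitted=3
After char 7 ('9'=61): chars_in_quartet=4 acc=0xE5377D -> emit E5 37 7D, reset; bytes_emitted=6
After char 8 ('8'=60): chars_in_quartet=1 acc=0x3C bytes_emitted=6
After char 9 ('A'=0): chars_in_quartet=2 acc=0xF00 bytes_emitted=6
Padding '==': partial quartet acc=0xF00 -> emit F0; bytes_emitted=7

Answer: 34 C4 E1 E5 37 7D F0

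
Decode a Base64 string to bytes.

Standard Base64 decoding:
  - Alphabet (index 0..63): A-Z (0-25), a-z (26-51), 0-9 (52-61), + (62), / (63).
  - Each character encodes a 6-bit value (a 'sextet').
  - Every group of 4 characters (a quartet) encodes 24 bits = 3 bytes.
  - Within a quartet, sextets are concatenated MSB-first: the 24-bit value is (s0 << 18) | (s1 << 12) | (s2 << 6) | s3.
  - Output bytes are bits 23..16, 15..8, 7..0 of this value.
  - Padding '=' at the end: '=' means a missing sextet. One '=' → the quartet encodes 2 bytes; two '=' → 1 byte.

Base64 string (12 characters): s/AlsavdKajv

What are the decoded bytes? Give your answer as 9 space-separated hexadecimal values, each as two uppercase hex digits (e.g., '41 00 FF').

Answer: B3 F0 25 B1 AB DD 29 A8 EF

Derivation:
After char 0 ('s'=44): chars_in_quartet=1 acc=0x2C bytes_emitted=0
After char 1 ('/'=63): chars_in_quartet=2 acc=0xB3F bytes_emitted=0
After char 2 ('A'=0): chars_in_quartet=3 acc=0x2CFC0 bytes_emitted=0
After char 3 ('l'=37): chars_in_quartet=4 acc=0xB3F025 -> emit B3 F0 25, reset; bytes_emitted=3
After char 4 ('s'=44): chars_in_quartet=1 acc=0x2C bytes_emitted=3
After char 5 ('a'=26): chars_in_quartet=2 acc=0xB1A bytes_emitted=3
After char 6 ('v'=47): chars_in_quartet=3 acc=0x2C6AF bytes_emitted=3
After char 7 ('d'=29): chars_in_quartet=4 acc=0xB1ABDD -> emit B1 AB DD, reset; bytes_emitted=6
After char 8 ('K'=10): chars_in_quartet=1 acc=0xA bytes_emitted=6
After char 9 ('a'=26): chars_in_quartet=2 acc=0x29A bytes_emitted=6
After char 10 ('j'=35): chars_in_quartet=3 acc=0xA6A3 bytes_emitted=6
After char 11 ('v'=47): chars_in_quartet=4 acc=0x29A8EF -> emit 29 A8 EF, reset; bytes_emitted=9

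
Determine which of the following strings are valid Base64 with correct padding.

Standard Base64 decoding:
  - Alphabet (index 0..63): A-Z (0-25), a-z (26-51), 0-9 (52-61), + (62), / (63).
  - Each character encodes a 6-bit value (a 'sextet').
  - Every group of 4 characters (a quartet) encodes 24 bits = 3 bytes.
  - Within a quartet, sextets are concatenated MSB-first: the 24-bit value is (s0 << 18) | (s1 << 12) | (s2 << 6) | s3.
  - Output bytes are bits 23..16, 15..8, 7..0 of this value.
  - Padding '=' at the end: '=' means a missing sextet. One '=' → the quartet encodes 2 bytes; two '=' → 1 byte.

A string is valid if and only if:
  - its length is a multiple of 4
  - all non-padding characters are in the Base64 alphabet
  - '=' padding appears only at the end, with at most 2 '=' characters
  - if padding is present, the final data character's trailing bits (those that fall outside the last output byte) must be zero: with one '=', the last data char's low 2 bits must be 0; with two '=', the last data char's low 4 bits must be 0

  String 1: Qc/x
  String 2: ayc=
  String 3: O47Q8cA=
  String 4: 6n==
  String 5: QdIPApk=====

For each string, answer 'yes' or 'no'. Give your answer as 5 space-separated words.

String 1: 'Qc/x' → valid
String 2: 'ayc=' → valid
String 3: 'O47Q8cA=' → valid
String 4: '6n==' → invalid (bad trailing bits)
String 5: 'QdIPApk=====' → invalid (5 pad chars (max 2))

Answer: yes yes yes no no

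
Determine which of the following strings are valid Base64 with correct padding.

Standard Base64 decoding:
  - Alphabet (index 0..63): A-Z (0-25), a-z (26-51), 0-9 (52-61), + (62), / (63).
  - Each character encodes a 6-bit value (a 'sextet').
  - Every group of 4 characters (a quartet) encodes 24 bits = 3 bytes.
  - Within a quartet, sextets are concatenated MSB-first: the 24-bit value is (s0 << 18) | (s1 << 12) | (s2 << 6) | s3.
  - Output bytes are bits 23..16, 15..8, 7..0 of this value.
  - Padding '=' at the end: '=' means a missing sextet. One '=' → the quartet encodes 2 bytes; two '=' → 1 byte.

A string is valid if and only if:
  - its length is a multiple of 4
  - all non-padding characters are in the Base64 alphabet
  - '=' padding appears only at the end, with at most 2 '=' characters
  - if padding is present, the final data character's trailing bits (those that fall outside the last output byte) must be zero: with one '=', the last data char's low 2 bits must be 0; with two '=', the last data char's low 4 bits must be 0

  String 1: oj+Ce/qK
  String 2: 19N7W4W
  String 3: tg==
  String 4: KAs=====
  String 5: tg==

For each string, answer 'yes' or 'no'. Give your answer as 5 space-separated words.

Answer: yes no yes no yes

Derivation:
String 1: 'oj+Ce/qK' → valid
String 2: '19N7W4W' → invalid (len=7 not mult of 4)
String 3: 'tg==' → valid
String 4: 'KAs=====' → invalid (5 pad chars (max 2))
String 5: 'tg==' → valid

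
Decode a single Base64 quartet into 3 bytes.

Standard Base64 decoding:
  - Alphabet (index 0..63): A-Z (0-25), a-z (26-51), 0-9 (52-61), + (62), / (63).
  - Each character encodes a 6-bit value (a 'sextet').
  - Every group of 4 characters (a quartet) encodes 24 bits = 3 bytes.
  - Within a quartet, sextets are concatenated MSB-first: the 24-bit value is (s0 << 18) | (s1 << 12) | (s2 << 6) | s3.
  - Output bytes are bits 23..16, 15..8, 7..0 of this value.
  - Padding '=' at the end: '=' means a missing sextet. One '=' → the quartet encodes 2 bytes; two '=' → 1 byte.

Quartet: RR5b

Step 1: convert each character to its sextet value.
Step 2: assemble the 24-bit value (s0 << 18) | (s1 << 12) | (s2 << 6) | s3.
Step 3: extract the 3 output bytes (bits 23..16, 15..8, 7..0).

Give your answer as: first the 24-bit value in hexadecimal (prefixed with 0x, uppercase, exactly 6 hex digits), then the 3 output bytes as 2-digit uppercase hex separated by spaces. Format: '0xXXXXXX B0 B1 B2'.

Sextets: R=17, R=17, 5=57, b=27
24-bit: (17<<18) | (17<<12) | (57<<6) | 27
      = 0x440000 | 0x011000 | 0x000E40 | 0x00001B
      = 0x451E5B
Bytes: (v>>16)&0xFF=45, (v>>8)&0xFF=1E, v&0xFF=5B

Answer: 0x451E5B 45 1E 5B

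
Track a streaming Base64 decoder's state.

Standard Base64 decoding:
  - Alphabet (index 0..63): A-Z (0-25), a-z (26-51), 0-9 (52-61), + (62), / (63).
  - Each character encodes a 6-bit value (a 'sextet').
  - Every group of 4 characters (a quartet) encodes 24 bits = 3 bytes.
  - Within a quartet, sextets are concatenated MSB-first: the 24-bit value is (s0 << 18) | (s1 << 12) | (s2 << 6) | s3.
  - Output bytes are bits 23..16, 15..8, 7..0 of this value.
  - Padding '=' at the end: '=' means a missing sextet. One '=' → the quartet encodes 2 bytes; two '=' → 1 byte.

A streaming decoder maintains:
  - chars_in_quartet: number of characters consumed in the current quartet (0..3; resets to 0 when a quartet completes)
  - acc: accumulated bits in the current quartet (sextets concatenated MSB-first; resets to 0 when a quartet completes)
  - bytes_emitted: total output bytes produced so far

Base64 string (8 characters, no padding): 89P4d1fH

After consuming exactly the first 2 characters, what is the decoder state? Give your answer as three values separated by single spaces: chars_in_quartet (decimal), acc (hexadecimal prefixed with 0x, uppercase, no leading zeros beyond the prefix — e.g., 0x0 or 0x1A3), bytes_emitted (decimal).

After char 0 ('8'=60): chars_in_quartet=1 acc=0x3C bytes_emitted=0
After char 1 ('9'=61): chars_in_quartet=2 acc=0xF3D bytes_emitted=0

Answer: 2 0xF3D 0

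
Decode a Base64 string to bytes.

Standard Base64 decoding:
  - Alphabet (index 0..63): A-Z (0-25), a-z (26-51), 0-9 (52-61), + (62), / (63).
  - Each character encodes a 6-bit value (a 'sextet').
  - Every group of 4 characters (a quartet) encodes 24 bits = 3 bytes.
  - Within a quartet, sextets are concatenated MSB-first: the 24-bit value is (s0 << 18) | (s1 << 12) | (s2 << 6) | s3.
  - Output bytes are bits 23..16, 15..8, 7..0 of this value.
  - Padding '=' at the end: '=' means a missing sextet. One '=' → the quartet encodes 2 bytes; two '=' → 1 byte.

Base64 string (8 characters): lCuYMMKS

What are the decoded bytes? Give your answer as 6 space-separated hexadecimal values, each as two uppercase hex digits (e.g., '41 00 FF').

Answer: 94 2B 98 30 C2 92

Derivation:
After char 0 ('l'=37): chars_in_quartet=1 acc=0x25 bytes_emitted=0
After char 1 ('C'=2): chars_in_quartet=2 acc=0x942 bytes_emitted=0
After char 2 ('u'=46): chars_in_quartet=3 acc=0x250AE bytes_emitted=0
After char 3 ('Y'=24): chars_in_quartet=4 acc=0x942B98 -> emit 94 2B 98, reset; bytes_emitted=3
After char 4 ('M'=12): chars_in_quartet=1 acc=0xC bytes_emitted=3
After char 5 ('M'=12): chars_in_quartet=2 acc=0x30C bytes_emitted=3
After char 6 ('K'=10): chars_in_quartet=3 acc=0xC30A bytes_emitted=3
After char 7 ('S'=18): chars_in_quartet=4 acc=0x30C292 -> emit 30 C2 92, reset; bytes_emitted=6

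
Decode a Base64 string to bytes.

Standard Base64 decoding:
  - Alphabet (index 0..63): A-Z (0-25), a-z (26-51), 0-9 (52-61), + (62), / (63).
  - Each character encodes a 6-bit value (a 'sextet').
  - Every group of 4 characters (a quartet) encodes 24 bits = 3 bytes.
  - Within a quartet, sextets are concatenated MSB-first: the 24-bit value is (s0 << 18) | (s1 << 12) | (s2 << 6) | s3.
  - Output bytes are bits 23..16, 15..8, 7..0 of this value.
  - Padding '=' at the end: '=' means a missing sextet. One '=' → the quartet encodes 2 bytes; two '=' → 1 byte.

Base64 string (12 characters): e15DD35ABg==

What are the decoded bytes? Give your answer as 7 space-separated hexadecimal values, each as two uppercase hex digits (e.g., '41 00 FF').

After char 0 ('e'=30): chars_in_quartet=1 acc=0x1E bytes_emitted=0
After char 1 ('1'=53): chars_in_quartet=2 acc=0x7B5 bytes_emitted=0
After char 2 ('5'=57): chars_in_quartet=3 acc=0x1ED79 bytes_emitted=0
After char 3 ('D'=3): chars_in_quartet=4 acc=0x7B5E43 -> emit 7B 5E 43, reset; bytes_emitted=3
After char 4 ('D'=3): chars_in_quartet=1 acc=0x3 bytes_emitted=3
After char 5 ('3'=55): chars_in_quartet=2 acc=0xF7 bytes_emitted=3
After char 6 ('5'=57): chars_in_quartet=3 acc=0x3DF9 bytes_emitted=3
After char 7 ('A'=0): chars_in_quartet=4 acc=0xF7E40 -> emit 0F 7E 40, reset; bytes_emitted=6
After char 8 ('B'=1): chars_in_quartet=1 acc=0x1 bytes_emitted=6
After char 9 ('g'=32): chars_in_quartet=2 acc=0x60 bytes_emitted=6
Padding '==': partial quartet acc=0x60 -> emit 06; bytes_emitted=7

Answer: 7B 5E 43 0F 7E 40 06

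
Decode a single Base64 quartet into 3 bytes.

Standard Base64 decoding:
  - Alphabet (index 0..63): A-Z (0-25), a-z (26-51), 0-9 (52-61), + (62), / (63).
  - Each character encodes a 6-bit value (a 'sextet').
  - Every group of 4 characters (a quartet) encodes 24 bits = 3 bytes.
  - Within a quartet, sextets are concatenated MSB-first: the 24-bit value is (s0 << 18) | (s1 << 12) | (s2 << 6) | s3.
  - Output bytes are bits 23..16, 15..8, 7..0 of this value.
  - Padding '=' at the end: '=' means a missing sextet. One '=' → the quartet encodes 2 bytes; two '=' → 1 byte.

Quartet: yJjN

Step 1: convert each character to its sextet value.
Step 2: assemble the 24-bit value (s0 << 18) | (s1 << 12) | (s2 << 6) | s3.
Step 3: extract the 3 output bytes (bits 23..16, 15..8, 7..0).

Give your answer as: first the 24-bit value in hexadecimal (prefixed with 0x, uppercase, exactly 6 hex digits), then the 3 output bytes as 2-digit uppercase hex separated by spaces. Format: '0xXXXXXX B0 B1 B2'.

Sextets: y=50, J=9, j=35, N=13
24-bit: (50<<18) | (9<<12) | (35<<6) | 13
      = 0xC80000 | 0x009000 | 0x0008C0 | 0x00000D
      = 0xC898CD
Bytes: (v>>16)&0xFF=C8, (v>>8)&0xFF=98, v&0xFF=CD

Answer: 0xC898CD C8 98 CD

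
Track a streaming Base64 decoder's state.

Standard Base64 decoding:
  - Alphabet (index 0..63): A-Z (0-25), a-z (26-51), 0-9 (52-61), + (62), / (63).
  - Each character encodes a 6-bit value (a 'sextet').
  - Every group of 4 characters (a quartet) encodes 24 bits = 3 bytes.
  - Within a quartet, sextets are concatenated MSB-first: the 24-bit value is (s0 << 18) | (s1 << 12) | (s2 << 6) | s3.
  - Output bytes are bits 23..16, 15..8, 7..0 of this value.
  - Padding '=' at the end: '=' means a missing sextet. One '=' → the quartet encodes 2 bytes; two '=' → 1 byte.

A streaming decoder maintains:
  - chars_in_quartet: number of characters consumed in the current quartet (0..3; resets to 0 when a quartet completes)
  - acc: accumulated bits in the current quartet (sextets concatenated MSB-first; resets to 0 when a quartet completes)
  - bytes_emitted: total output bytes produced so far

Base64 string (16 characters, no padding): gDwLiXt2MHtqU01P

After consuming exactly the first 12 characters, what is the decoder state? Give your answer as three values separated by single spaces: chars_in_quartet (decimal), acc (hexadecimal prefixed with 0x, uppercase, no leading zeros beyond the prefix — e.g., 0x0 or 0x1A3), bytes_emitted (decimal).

After char 0 ('g'=32): chars_in_quartet=1 acc=0x20 bytes_emitted=0
After char 1 ('D'=3): chars_in_quartet=2 acc=0x803 bytes_emitted=0
After char 2 ('w'=48): chars_in_quartet=3 acc=0x200F0 bytes_emitted=0
After char 3 ('L'=11): chars_in_quartet=4 acc=0x803C0B -> emit 80 3C 0B, reset; bytes_emitted=3
After char 4 ('i'=34): chars_in_quartet=1 acc=0x22 bytes_emitted=3
After char 5 ('X'=23): chars_in_quartet=2 acc=0x897 bytes_emitted=3
After char 6 ('t'=45): chars_in_quartet=3 acc=0x225ED bytes_emitted=3
After char 7 ('2'=54): chars_in_quartet=4 acc=0x897B76 -> emit 89 7B 76, reset; bytes_emitted=6
After char 8 ('M'=12): chars_in_quartet=1 acc=0xC bytes_emitted=6
After char 9 ('H'=7): chars_in_quartet=2 acc=0x307 bytes_emitted=6
After char 10 ('t'=45): chars_in_quartet=3 acc=0xC1ED bytes_emitted=6
After char 11 ('q'=42): chars_in_quartet=4 acc=0x307B6A -> emit 30 7B 6A, reset; bytes_emitted=9

Answer: 0 0x0 9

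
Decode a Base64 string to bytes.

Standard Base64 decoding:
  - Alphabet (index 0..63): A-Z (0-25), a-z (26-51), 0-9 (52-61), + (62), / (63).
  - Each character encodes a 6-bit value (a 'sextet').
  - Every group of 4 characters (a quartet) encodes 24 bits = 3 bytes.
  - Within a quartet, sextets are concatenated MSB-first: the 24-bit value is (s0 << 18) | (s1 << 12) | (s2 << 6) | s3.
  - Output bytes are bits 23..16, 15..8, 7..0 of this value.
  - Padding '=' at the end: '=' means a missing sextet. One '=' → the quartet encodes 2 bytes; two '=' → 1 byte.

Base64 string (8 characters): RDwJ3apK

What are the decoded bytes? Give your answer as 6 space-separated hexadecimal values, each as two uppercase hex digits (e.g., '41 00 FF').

Answer: 44 3C 09 DD AA 4A

Derivation:
After char 0 ('R'=17): chars_in_quartet=1 acc=0x11 bytes_emitted=0
After char 1 ('D'=3): chars_in_quartet=2 acc=0x443 bytes_emitted=0
After char 2 ('w'=48): chars_in_quartet=3 acc=0x110F0 bytes_emitted=0
After char 3 ('J'=9): chars_in_quartet=4 acc=0x443C09 -> emit 44 3C 09, reset; bytes_emitted=3
After char 4 ('3'=55): chars_in_quartet=1 acc=0x37 bytes_emitted=3
After char 5 ('a'=26): chars_in_quartet=2 acc=0xDDA bytes_emitted=3
After char 6 ('p'=41): chars_in_quartet=3 acc=0x376A9 bytes_emitted=3
After char 7 ('K'=10): chars_in_quartet=4 acc=0xDDAA4A -> emit DD AA 4A, reset; bytes_emitted=6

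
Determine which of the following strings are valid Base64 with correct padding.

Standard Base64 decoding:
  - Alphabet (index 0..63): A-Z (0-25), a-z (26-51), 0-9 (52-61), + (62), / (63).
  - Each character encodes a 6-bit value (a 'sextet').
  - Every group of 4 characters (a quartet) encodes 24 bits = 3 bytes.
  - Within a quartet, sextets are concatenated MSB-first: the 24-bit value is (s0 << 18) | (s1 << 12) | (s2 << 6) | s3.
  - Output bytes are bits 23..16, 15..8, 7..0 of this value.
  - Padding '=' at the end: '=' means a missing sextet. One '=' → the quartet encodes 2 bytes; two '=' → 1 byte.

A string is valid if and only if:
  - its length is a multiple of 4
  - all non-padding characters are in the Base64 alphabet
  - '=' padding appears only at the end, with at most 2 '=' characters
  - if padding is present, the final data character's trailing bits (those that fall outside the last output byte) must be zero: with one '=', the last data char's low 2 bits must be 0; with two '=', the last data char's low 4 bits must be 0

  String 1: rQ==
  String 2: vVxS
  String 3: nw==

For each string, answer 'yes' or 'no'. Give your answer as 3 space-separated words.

String 1: 'rQ==' → valid
String 2: 'vVxS' → valid
String 3: 'nw==' → valid

Answer: yes yes yes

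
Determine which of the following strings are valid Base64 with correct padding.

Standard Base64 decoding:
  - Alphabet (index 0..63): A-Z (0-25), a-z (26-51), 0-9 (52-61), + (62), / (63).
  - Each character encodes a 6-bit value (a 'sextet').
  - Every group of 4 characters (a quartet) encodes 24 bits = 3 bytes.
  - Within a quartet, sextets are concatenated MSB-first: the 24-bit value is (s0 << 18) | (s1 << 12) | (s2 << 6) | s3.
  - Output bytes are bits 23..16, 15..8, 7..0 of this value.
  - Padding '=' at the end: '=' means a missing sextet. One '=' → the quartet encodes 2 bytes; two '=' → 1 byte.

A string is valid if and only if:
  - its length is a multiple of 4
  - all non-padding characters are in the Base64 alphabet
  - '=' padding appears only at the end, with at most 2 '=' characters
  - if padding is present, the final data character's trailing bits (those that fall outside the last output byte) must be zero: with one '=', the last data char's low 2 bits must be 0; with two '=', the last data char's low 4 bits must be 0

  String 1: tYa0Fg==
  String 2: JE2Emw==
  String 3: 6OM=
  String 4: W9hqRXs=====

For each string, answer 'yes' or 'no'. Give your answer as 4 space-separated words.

Answer: yes yes yes no

Derivation:
String 1: 'tYa0Fg==' → valid
String 2: 'JE2Emw==' → valid
String 3: '6OM=' → valid
String 4: 'W9hqRXs=====' → invalid (5 pad chars (max 2))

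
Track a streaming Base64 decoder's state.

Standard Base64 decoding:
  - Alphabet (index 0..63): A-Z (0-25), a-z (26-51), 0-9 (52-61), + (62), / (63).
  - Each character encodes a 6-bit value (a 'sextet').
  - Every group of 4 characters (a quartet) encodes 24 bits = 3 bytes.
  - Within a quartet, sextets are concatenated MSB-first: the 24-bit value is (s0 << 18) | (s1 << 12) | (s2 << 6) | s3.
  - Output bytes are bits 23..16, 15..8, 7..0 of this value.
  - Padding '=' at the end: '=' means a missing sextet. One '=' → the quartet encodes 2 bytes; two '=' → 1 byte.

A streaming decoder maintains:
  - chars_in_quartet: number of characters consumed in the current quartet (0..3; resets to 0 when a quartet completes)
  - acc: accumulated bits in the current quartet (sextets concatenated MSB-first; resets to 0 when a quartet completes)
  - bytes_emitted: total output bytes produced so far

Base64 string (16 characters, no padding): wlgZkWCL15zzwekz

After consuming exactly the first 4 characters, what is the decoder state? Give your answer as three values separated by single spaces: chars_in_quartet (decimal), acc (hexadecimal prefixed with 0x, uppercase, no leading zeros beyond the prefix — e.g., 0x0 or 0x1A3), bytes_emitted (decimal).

Answer: 0 0x0 3

Derivation:
After char 0 ('w'=48): chars_in_quartet=1 acc=0x30 bytes_emitted=0
After char 1 ('l'=37): chars_in_quartet=2 acc=0xC25 bytes_emitted=0
After char 2 ('g'=32): chars_in_quartet=3 acc=0x30960 bytes_emitted=0
After char 3 ('Z'=25): chars_in_quartet=4 acc=0xC25819 -> emit C2 58 19, reset; bytes_emitted=3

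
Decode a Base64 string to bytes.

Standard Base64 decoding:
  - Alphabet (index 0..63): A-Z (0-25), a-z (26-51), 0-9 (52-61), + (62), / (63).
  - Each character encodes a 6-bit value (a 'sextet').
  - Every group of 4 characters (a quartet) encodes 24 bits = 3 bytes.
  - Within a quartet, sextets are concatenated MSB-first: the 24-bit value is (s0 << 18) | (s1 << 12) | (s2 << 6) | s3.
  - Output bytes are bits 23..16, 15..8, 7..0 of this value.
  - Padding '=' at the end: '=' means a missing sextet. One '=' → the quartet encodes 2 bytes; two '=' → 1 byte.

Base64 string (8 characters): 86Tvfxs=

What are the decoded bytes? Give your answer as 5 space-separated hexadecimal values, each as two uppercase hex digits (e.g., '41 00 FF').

After char 0 ('8'=60): chars_in_quartet=1 acc=0x3C bytes_emitted=0
After char 1 ('6'=58): chars_in_quartet=2 acc=0xF3A bytes_emitted=0
After char 2 ('T'=19): chars_in_quartet=3 acc=0x3CE93 bytes_emitted=0
After char 3 ('v'=47): chars_in_quartet=4 acc=0xF3A4EF -> emit F3 A4 EF, reset; bytes_emitted=3
After char 4 ('f'=31): chars_in_quartet=1 acc=0x1F bytes_emitted=3
After char 5 ('x'=49): chars_in_quartet=2 acc=0x7F1 bytes_emitted=3
After char 6 ('s'=44): chars_in_quartet=3 acc=0x1FC6C bytes_emitted=3
Padding '=': partial quartet acc=0x1FC6C -> emit 7F 1B; bytes_emitted=5

Answer: F3 A4 EF 7F 1B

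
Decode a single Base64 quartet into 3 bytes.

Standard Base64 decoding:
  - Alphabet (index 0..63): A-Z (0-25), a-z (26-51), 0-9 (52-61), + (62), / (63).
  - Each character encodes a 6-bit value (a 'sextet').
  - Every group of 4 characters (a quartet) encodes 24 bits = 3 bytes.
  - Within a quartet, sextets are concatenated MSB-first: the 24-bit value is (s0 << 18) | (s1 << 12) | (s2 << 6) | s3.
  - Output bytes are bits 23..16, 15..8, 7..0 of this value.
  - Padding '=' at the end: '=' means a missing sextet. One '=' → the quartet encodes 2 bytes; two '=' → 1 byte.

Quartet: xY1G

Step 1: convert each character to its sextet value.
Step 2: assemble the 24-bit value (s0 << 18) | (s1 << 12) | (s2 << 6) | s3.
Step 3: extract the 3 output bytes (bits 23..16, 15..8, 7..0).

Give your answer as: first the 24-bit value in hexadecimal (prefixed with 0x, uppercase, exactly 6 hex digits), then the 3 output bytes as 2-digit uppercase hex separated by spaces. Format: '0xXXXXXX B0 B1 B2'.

Sextets: x=49, Y=24, 1=53, G=6
24-bit: (49<<18) | (24<<12) | (53<<6) | 6
      = 0xC40000 | 0x018000 | 0x000D40 | 0x000006
      = 0xC58D46
Bytes: (v>>16)&0xFF=C5, (v>>8)&0xFF=8D, v&0xFF=46

Answer: 0xC58D46 C5 8D 46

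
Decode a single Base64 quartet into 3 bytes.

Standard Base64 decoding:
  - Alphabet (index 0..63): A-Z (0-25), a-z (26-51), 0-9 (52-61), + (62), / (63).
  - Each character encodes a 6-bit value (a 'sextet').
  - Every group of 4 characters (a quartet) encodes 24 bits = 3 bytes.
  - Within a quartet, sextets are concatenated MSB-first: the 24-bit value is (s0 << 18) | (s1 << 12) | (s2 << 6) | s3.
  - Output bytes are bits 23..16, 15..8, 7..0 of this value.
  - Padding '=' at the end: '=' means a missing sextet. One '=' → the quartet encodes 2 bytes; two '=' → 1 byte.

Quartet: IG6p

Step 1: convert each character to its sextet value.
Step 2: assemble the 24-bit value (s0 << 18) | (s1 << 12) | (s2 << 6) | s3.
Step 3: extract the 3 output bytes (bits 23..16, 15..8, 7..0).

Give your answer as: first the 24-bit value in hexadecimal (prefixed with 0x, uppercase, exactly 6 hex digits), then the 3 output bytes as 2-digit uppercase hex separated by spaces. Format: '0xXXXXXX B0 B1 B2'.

Answer: 0x206EA9 20 6E A9

Derivation:
Sextets: I=8, G=6, 6=58, p=41
24-bit: (8<<18) | (6<<12) | (58<<6) | 41
      = 0x200000 | 0x006000 | 0x000E80 | 0x000029
      = 0x206EA9
Bytes: (v>>16)&0xFF=20, (v>>8)&0xFF=6E, v&0xFF=A9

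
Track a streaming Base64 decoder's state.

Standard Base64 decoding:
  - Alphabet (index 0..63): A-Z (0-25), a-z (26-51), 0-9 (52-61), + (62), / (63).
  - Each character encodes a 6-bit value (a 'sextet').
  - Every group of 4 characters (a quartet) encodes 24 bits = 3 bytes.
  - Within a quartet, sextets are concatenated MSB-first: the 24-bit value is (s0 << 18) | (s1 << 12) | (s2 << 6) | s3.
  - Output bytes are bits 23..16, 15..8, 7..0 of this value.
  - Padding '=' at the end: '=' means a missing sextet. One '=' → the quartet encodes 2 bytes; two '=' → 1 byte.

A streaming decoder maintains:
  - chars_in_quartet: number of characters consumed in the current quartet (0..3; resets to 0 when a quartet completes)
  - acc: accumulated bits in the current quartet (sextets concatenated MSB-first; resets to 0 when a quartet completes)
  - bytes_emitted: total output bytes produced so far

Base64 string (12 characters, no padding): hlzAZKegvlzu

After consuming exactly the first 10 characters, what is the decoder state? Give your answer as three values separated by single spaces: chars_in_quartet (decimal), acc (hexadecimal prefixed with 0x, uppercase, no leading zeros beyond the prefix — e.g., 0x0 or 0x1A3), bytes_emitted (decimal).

After char 0 ('h'=33): chars_in_quartet=1 acc=0x21 bytes_emitted=0
After char 1 ('l'=37): chars_in_quartet=2 acc=0x865 bytes_emitted=0
After char 2 ('z'=51): chars_in_quartet=3 acc=0x21973 bytes_emitted=0
After char 3 ('A'=0): chars_in_quartet=4 acc=0x865CC0 -> emit 86 5C C0, reset; bytes_emitted=3
After char 4 ('Z'=25): chars_in_quartet=1 acc=0x19 bytes_emitted=3
After char 5 ('K'=10): chars_in_quartet=2 acc=0x64A bytes_emitted=3
After char 6 ('e'=30): chars_in_quartet=3 acc=0x1929E bytes_emitted=3
After char 7 ('g'=32): chars_in_quartet=4 acc=0x64A7A0 -> emit 64 A7 A0, reset; bytes_emitted=6
After char 8 ('v'=47): chars_in_quartet=1 acc=0x2F bytes_emitted=6
After char 9 ('l'=37): chars_in_quartet=2 acc=0xBE5 bytes_emitted=6

Answer: 2 0xBE5 6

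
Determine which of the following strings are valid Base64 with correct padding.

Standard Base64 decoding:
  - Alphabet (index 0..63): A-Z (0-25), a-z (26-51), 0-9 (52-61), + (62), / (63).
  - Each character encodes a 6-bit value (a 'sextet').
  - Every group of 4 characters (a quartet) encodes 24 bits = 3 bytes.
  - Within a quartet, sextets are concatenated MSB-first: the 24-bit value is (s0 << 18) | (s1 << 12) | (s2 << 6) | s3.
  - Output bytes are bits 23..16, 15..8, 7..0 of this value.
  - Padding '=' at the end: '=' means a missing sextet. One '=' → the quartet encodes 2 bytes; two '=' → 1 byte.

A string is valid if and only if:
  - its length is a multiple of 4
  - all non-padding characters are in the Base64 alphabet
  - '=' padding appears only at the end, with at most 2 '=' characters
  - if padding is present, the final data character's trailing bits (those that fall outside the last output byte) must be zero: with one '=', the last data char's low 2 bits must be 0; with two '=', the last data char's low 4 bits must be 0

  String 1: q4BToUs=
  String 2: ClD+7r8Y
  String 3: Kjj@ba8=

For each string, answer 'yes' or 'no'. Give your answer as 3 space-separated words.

String 1: 'q4BToUs=' → valid
String 2: 'ClD+7r8Y' → valid
String 3: 'Kjj@ba8=' → invalid (bad char(s): ['@'])

Answer: yes yes no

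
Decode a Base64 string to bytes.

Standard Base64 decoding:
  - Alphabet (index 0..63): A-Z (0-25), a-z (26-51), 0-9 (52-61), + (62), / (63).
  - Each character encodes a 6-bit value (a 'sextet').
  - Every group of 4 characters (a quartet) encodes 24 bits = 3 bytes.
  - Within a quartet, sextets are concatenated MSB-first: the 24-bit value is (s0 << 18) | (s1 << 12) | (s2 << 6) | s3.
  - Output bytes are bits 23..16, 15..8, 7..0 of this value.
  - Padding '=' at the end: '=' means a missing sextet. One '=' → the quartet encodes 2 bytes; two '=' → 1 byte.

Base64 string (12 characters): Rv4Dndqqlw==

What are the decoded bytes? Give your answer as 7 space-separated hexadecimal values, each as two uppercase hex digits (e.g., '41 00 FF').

Answer: 46 FE 03 9D DA AA 97

Derivation:
After char 0 ('R'=17): chars_in_quartet=1 acc=0x11 bytes_emitted=0
After char 1 ('v'=47): chars_in_quartet=2 acc=0x46F bytes_emitted=0
After char 2 ('4'=56): chars_in_quartet=3 acc=0x11BF8 bytes_emitted=0
After char 3 ('D'=3): chars_in_quartet=4 acc=0x46FE03 -> emit 46 FE 03, reset; bytes_emitted=3
After char 4 ('n'=39): chars_in_quartet=1 acc=0x27 bytes_emitted=3
After char 5 ('d'=29): chars_in_quartet=2 acc=0x9DD bytes_emitted=3
After char 6 ('q'=42): chars_in_quartet=3 acc=0x2776A bytes_emitted=3
After char 7 ('q'=42): chars_in_quartet=4 acc=0x9DDAAA -> emit 9D DA AA, reset; bytes_emitted=6
After char 8 ('l'=37): chars_in_quartet=1 acc=0x25 bytes_emitted=6
After char 9 ('w'=48): chars_in_quartet=2 acc=0x970 bytes_emitted=6
Padding '==': partial quartet acc=0x970 -> emit 97; bytes_emitted=7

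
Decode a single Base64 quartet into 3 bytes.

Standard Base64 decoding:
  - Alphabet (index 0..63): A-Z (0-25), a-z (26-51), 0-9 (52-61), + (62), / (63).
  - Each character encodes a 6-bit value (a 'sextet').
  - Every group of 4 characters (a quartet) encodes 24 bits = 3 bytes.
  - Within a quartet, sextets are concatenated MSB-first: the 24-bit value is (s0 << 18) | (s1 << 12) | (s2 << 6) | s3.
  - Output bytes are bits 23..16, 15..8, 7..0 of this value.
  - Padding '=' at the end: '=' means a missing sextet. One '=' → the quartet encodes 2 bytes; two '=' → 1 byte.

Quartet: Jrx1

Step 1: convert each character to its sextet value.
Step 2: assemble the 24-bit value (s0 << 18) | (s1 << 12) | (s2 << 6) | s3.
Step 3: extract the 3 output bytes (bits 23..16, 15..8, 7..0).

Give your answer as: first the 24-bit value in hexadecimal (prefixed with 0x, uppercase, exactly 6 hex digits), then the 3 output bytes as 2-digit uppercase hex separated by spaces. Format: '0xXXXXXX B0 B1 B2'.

Sextets: J=9, r=43, x=49, 1=53
24-bit: (9<<18) | (43<<12) | (49<<6) | 53
      = 0x240000 | 0x02B000 | 0x000C40 | 0x000035
      = 0x26BC75
Bytes: (v>>16)&0xFF=26, (v>>8)&0xFF=BC, v&0xFF=75

Answer: 0x26BC75 26 BC 75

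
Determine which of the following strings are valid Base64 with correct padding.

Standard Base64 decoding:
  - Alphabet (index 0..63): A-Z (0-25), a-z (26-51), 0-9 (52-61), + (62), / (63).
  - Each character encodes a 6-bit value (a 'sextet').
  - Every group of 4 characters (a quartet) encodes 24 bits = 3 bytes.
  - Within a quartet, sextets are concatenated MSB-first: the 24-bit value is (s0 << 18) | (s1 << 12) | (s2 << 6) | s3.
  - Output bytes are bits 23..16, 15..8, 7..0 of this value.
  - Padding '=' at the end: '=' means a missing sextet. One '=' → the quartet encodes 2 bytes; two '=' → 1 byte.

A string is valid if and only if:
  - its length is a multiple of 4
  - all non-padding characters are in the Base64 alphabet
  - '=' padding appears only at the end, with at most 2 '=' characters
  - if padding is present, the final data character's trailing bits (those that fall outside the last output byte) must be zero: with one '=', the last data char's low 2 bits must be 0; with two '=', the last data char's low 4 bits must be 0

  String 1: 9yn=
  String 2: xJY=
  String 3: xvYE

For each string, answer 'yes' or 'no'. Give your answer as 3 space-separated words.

Answer: no yes yes

Derivation:
String 1: '9yn=' → invalid (bad trailing bits)
String 2: 'xJY=' → valid
String 3: 'xvYE' → valid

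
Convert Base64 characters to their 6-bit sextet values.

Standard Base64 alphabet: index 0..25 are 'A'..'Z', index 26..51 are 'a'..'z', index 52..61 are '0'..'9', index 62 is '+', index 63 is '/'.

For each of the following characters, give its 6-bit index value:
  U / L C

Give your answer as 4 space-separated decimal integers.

'U': A..Z range, ord('U') − ord('A') = 20
'/': index 63
'L': A..Z range, ord('L') − ord('A') = 11
'C': A..Z range, ord('C') − ord('A') = 2

Answer: 20 63 11 2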